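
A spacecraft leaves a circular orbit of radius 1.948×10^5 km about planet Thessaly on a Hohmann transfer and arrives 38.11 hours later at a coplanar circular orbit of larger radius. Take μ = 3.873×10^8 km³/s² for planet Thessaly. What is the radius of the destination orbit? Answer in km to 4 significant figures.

r₂ = 1.613×10^6 km

Transfer time t = 38.11 hours = 1.37196×10^5 s, and t = π√(a_t³/μ).
So a_t = (μ t²/π²)^(1/3) = (3.873×10^8 × (1.37196×10^5)² / π²)^(1/3) = 9.0395×10^5 km.
Since a_t = (r₁ + r₂)/2, r₂ = 2a_t − r₁ = 2×9.0395×10^5 − 1.948×10^5 = 1.6131×10^6 km.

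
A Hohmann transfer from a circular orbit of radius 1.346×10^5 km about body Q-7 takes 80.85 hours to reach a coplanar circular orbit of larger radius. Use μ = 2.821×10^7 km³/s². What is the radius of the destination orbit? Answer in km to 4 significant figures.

r₂ = 1.112×10^6 km

Transfer time t = 80.85 hours = 2.9106×10^5 s, and t = π√(a_t³/μ).
So a_t = (μ t²/π²)^(1/3) = (2.821×10^7 × (2.9106×10^5)² / π²)^(1/3) = 6.2329×10^5 km.
Since a_t = (r₁ + r₂)/2, r₂ = 2a_t − r₁ = 2×6.2329×10^5 − 1.346×10^5 = 1.11198×10^6 km.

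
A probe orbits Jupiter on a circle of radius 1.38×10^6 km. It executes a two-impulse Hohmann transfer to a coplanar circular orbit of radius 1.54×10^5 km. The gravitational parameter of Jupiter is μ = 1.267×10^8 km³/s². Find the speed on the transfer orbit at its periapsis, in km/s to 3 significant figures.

Semi-major axis of the transfer orbit: a_t = (1.380×10^6 + 1.540×10^5)/2 = 7.670×10^5 km.
At periapsis, r = 1.540×10^5 km.
Applying v² = μ(2/r − 1/a_t): v = 38.47 km/s.

v = 38.5 km/s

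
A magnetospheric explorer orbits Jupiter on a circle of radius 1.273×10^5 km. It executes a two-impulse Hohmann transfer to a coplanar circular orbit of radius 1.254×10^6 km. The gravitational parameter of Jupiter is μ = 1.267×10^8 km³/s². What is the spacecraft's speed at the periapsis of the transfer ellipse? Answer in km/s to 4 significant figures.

v = 42.51 km/s

Semi-major axis of the transfer orbit: a_t = (1.273×10^5 + 1.254×10^6)/2 = 6.9065×10^5 km.
At periapsis, r = 1.273×10^5 km.
Applying v² = μ(2/r − 1/a_t): v = 42.51 km/s.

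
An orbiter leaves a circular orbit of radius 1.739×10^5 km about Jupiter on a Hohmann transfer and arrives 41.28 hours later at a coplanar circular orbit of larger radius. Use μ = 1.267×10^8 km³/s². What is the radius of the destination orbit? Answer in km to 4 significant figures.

Transfer time t = 41.28 hours = 1.48608×10^5 s, and t = π√(a_t³/μ).
So a_t = (μ t²/π²)^(1/3) = (1.267×10^8 × (1.48608×10^5)² / π²)^(1/3) = 6.5693×10^5 km.
Since a_t = (r₁ + r₂)/2, r₂ = 2a_t − r₁ = 2×6.5693×10^5 − 1.739×10^5 = 1.13996×10^6 km.

r₂ = 1.140×10^6 km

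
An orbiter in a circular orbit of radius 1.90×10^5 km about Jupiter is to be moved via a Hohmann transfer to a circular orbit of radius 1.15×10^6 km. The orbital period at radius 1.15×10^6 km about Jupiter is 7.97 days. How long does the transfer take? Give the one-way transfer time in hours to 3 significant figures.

t = 42.5 hours

From Kepler's third law T² = 4π²r³/μ at r = 1.15×10^6 km, T = 7.97 days = 7.97 × 86400 s = 6.88608×10^5 s: μ = 4π²r³/T² = 1.26622×10^8 km³/s².
The Hohmann ellipse has a_t = (r₁ + r₂)/2 = 6.700×10^5 km.
Half the transfer-orbit period gives t = π√(a_t³/μ) = 1.531×10^5 s.
Converting: 1.531×10^5 s ÷ 3600 s/hour = 42.5 hours.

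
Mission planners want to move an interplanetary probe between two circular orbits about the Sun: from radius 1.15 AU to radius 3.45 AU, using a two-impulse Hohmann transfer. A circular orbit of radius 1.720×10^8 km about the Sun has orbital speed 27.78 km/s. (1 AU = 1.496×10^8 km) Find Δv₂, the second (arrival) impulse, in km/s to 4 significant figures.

Δv₂ = 4.697 km/s

From the circular-orbit relation v² = μ/r at r = 1.720×10^8 km: μ = v²r = (27.78)² × 1.720×10^8 = 1.32737×10^11 km³/s².
In km: r₁ = 1.15 × 1.496×10^8 = 1.7204×10^8 km; r₂ = 3.45 × 1.496×10^8 = 5.1612×10^8 km.
The Hohmann ellipse has a_t = (r₁ + r₂)/2 = 3.4408×10^8 km.
Circular speed at r = 5.1612×10^8 km: v_c = √(μ/r) = 16.037 km/s.
Vis-viva on the transfer ellipse at r = 5.1612×10^8 km gives v_t = √[μ(2/r − 1/a_t)] = 11.340 km/s.
Δv₂ = |v_t − v_c| = |11.340 − 16.037| = 4.697 km/s.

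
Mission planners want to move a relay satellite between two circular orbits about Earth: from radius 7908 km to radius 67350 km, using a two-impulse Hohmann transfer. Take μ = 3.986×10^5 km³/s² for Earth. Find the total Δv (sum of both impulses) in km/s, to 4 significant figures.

Δv = 3.716 km/s

Semi-major axis of the transfer orbit: a_t = (7908 + 67350)/2 = 37629 km.
At r₁ the circular-orbit speed is v₁ = √(μ/r₁) = 7.0996 km/s.
Transfer-orbit speed at r₁ (vis-viva equation): v_p = √[μ(2/r₁ − 1/a_t)] = 9.4982 km/s.
First burn Δv₁ = |v_p − v₁| = 2.3986 km/s.
Circular speed at r₂: v₂ = √(μ/r₂) = 2.43276 km/s.
Transfer-orbit speed at r₂: v_a = √[μ(2/r₂ − 1/a_t)] = 1.11525 km/s.
Second burn Δv₂ = |v₂ − v_a| = 1.3175 km/s.
Δv = Δv₁ + Δv₂ = 2.3986 + 1.3175 = 3.716 km/s.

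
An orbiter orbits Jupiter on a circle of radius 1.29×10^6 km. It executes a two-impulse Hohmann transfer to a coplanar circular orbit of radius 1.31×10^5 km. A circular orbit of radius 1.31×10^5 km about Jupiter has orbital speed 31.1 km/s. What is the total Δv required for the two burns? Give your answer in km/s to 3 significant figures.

From the circular-orbit relation v² = μ/r at r = 1.31×10^5 km: μ = v²r = (31.1)² × 1.31×10^5 = 1.26705×10^8 km³/s².
The Hohmann ellipse has a_t = (r₁ + r₂)/2 = 7.105×10^5 km.
Circular speed at r₁: v₁ = √(μ/r₁) = √(1.26705×10^8/1.290×10^6) = 9.9106 km/s.
Transfer-orbit speed at r₁ (vis-viva equation): v_a = √[μ(2/r₁ − 1/a_t)] = 4.2555 km/s.
First burn Δv₁ = |v_a − v₁| = 5.6551 km/s.
At r₂, v₂ = √(μ/r₂) = 31.100 km/s.
Transfer-orbit speed at r₂: v_p = √[μ(2/r₂ − 1/a_t)] = 41.906 km/s.
Second burn Δv₂ = |v₂ − v_p| = 10.806 km/s.
Total Δv = Δv₁ + Δv₂ = 16.46 km/s.

Δv = 16.5 km/s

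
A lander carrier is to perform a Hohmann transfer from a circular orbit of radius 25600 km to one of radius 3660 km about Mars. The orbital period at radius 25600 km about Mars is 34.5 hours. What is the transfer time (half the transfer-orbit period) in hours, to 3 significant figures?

t = 7.45 hours

From Kepler's third law T² = 4π²r³/μ at r = 25600 km, T = 34.5 hours = 34.5 × 3600 s = 1.242×10^5 s: μ = 4π²r³/T² = 42937.5 km³/s².
Transfer-ellipse semi-major axis a_t = (r₁ + r₂)/2 = (25600 + 3660)/2 = 14630 km.
Transfer time t = π√(a_t³/μ) = π√((14630)³ / 42937.5) = 26830 s.
Converting: 26830 s ÷ 3600 s/hour = 7.45 hours.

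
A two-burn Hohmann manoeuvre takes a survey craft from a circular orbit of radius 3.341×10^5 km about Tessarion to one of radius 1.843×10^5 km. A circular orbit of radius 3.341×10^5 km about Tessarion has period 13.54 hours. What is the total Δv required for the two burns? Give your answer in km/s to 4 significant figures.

Δv = 14.60 km/s

From Kepler's third law T² = 4π²r³/μ at r = 3.341×10^5 km, T = 13.54 hours = 13.54 × 3600 s = 48744 s: μ = 4π²r³/T² = 6.19651×10^8 km³/s².
Transfer-ellipse semi-major axis a_t = (r₁ + r₂)/2 = (3.341×10^5 + 1.843×10^5)/2 = 2.592×10^5 km.
At r₁ the circular-orbit speed is v₁ = √(μ/r₁) = 43.0661 km/s.
On the transfer ellipse at r₁, vis-viva gives v_a = √[μ(2/r₁ − 1/a_t)] = 36.3145 km/s.
First burn Δv₁ = |v_a − v₁| = 6.752 km/s.
Circular speed at r₂: v₂ = √(μ/r₂) = 57.984 km/s.
Transfer-orbit speed at r₂: v_p = √[μ(2/r₂ − 1/a_t)] = 65.831 km/s.
Second burn Δv₂ = |v₂ − v_p| = 7.847 km/s.
Total Δv = Δv₁ + Δv₂ = 14.60 km/s.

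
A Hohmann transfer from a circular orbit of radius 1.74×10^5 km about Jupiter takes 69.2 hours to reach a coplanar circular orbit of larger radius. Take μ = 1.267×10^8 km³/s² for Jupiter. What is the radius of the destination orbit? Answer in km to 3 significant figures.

r₂ = 1.68×10^6 km

Transfer time t = 69.2 hours = 2.4912×10^5 s, and t = π√(a_t³/μ).
So a_t = (μ t²/π²)^(1/3) = (1.267×10^8 × (2.4912×10^5)² / π²)^(1/3) = 9.2704×10^5 km.
Since a_t = (r₁ + r₂)/2, r₂ = 2a_t − r₁ = 2×9.2704×10^5 − 1.740×10^5 = 1.68008×10^6 km.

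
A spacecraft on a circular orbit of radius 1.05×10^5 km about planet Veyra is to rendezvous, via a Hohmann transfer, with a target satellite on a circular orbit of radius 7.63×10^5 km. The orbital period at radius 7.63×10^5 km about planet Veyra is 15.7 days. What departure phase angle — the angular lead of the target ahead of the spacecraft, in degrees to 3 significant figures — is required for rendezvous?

From Kepler's third law T² = 4π²r³/μ at r = 7.63×10^5 km, T = 15.7 days = 15.7 × 86400 s = 1.35648×10^6 s: μ = 4π²r³/T² = 9.53030×10^6 km³/s².
Transfer-ellipse semi-major axis a_t = (r₁ + r₂)/2 = (1.050×10^5 + 7.630×10^5)/2 = 4.340×10^5 km.
The half-period of the transfer ellipse is t = π√(a_t³/μ) = 2.9096×10^5 s.
The target's mean motion on its circular orbit is ω₂ = √(μ/r₂³) = 4.6320×10^-6 rad/s.
Angle swept by the target during transfer: ω₂·t = 1.3477 rad = 77.22°.
The spacecraft traverses 180° on the transfer ellipse, so the target must lead by 180° − 77.22° = 103°.

φ = 103°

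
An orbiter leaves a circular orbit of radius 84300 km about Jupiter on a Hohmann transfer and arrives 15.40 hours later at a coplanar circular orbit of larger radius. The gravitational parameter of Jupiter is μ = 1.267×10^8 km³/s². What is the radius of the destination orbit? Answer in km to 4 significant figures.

r₂ = 5.966×10^5 km

Transfer time t = 15.40 hours = 55440 s, and t = π√(a_t³/μ).
So a_t = (μ t²/π²)^(1/3) = (1.267×10^8 × (55440)² / π²)^(1/3) = 3.4044×10^5 km.
Since a_t = (r₁ + r₂)/2, r₂ = 2a_t − r₁ = 2×3.4044×10^5 − 84300 = 5.9658×10^5 km.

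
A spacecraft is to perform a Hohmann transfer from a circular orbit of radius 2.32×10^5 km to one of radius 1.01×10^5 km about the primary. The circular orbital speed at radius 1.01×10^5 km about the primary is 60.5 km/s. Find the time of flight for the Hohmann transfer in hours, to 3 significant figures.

t = 3.08 hours

From the circular-orbit relation v² = μ/r at r = 1.01×10^5 km: μ = v²r = (60.5)² × 1.01×10^5 = 3.69685×10^8 km³/s².
The Hohmann ellipse has a_t = (r₁ + r₂)/2 = 1.665×10^5 km.
Half the transfer-orbit period gives t = π√(a_t³/μ) = 11100 s.
Converting: 11100 s ÷ 3600 s/hour = 3.08 hours.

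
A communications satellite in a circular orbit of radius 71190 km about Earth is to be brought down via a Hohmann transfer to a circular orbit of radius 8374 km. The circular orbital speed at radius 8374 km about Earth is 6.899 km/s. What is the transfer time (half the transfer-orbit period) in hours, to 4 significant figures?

From the circular-orbit relation v² = μ/r at r = 8374 km: μ = v²r = (6.899)² × 8374 = 3.98571×10^5 km³/s².
The Hohmann ellipse has a_t = (r₁ + r₂)/2 = 39782 km.
Transfer time t = π√(a_t³/μ) = π√((39782)³ / 3.98571×10^5) = 39480 s.
Converting: 39480 s ÷ 3600 s/hour = 10.97 hours.

t = 10.97 hours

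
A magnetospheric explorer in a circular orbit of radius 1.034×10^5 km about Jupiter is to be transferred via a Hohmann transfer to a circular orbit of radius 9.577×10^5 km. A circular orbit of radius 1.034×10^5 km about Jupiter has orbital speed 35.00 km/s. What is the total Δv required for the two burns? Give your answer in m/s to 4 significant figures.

From the circular-orbit relation v² = μ/r at r = 1.034×10^5 km: μ = v²r = (35.00)² × 1.034×10^5 = 1.26665×10^8 km³/s².
The Hohmann ellipse has a_t = (r₁ + r₂)/2 = 5.3055×10^5 km.
At r₁ the circular-orbit speed is v₁ = √(μ/r₁) = 35.000 km/s.
On the transfer ellipse at r₁, vis-viva equation gives v_p = √[μ(2/r₁ − 1/a_t)] = 47.024 km/s.
First burn Δv₁ = |v_p − v₁| = 12.024 km/s.
At r₂, v₂ = √(μ/r₂) = 11.5004 km/s.
Transfer-orbit speed at r₂: v_a = √[μ(2/r₂ − 1/a_t)] = 5.07704 km/s.
Second burn Δv₂ = |v₂ − v_a| = 6.4234 km/s.
Δv = Δv₁ + Δv₂ = 12.024 + 6.4234 = 18.45 km/s.

Δv = 18450 m/s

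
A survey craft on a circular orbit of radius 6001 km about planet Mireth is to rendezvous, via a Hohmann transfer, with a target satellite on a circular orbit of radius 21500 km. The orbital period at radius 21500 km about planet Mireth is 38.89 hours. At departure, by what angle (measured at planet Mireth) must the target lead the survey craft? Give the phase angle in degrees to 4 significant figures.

From Kepler's third law T² = 4π²r³/μ at r = 21500 km, T = 38.89 hours = 38.89 × 3600 s = 1.40004×10^5 s: μ = 4π²r³/T² = 20016.8 km³/s².
Semi-major axis of the transfer orbit: a_t = (6001 + 21500)/2 = 13750.5 km.
Transfer time t = π√(a_t³/μ) = 35804 s.
The target's mean motion on its circular orbit is ω₂ = √(μ/r₂³) = 4.4879×10^-5 rad/s.
Angle swept by the target during transfer: ω₂·t = 1.6068 rad = 92.06°.
The survey craft traverses 180° on the transfer ellipse, so the target must lead by 180° − 92.06° = 87.94°.

φ = 87.94°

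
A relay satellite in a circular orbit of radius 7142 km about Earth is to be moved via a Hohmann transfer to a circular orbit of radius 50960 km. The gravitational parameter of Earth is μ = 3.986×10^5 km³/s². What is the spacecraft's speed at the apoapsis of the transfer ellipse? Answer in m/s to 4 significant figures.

v = 1387 m/s

Transfer-ellipse semi-major axis a_t = (r₁ + r₂)/2 = (7142 + 50960)/2 = 29051 km.
At apoapsis, r = 50960 km.
Vis-viva: v = √[μ(2/r − 1/a_t)] = √[3.986×10^5 × (2/50960 − 1/29051)] = 1.387 km/s.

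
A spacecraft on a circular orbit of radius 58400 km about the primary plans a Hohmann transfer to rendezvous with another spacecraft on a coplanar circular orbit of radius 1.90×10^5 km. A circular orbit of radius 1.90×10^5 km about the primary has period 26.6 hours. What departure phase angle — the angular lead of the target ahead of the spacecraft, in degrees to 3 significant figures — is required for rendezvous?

From Kepler's third law T² = 4π²r³/μ at r = 1.90×10^5 km, T = 26.6 hours = 26.6 × 3600 s = 95760 s: μ = 4π²r³/T² = 2.95292×10^7 km³/s².
Transfer-ellipse semi-major axis a_t = (r₁ + r₂)/2 = (58400 + 1.900×10^5)/2 = 1.242×10^5 km.
Transfer time t = π√(a_t³/μ) = 25305 s.
Target angular speed ω₂ = √(μ/r₂³) = 6.5614×10^-5 rad/s.
Angle swept by the target during transfer: ω₂·t = 1.6604 rad = 95.13°.
Arrival is 180° from departure on the ellipse, so φ = 180° − 95.13° = 84.9°.

φ = 84.9°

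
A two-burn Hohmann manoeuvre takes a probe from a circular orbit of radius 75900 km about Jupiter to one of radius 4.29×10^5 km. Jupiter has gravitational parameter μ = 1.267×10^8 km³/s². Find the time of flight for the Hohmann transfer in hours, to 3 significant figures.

Semi-major axis of the transfer orbit: a_t = (75900 + 4.290×10^5)/2 = 2.5245×10^5 km.
By Kepler's third law the transfer-orbit period is T = 2π√(a_t³/μ), so t = T/2 = 35400 s.
Converting: 35400 s ÷ 3600 s/hour = 9.83 hours.

t = 9.83 hours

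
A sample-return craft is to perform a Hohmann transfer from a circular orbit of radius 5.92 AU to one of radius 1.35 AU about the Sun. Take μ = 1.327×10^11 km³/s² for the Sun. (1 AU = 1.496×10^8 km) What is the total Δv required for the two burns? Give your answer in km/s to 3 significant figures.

In km: r₁ = 5.92 × 1.496×10^8 = 8.85632×10^8 km; r₂ = 1.35 × 1.496×10^8 = 2.0196×10^8 km.
The Hohmann ellipse has a_t = (r₁ + r₂)/2 = 5.43796×10^8 km.
Circular speed at r₁: v₁ = √(μ/r₁) = √(1.327×10^11/8.85632×10^8) = 12.241 km/s.
Transfer-orbit speed at r₁ (vis-viva equation): v_a = √[μ(2/r₁ − 1/a_t)] = 7.4597 km/s.
First burn Δv₁ = |v_a − v₁| = 4.781 km/s.
Circular speed at r₂: v₂ = √(μ/r₂) = 25.633 km/s.
Transfer-orbit speed at r₂: v_p = √[μ(2/r₂ − 1/a_t)] = 32.712 km/s.
Second burn Δv₂ = |v₂ − v_p| = 7.079 km/s.
Δv = Δv₁ + Δv₂ = 4.781 + 7.079 = 11.86 km/s.

Δv = 11.9 km/s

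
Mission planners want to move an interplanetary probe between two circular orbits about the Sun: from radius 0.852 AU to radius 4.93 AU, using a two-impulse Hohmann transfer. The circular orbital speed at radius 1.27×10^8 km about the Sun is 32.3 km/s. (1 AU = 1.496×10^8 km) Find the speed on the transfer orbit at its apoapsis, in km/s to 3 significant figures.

v = 7.28 km/s

From the circular-orbit relation v² = μ/r at r = 1.27×10^8 km: μ = v²r = (32.3)² × 1.27×10^8 = 1.32498×10^11 km³/s².
In km: r₁ = 0.852 × 1.496×10^8 = 1.274592×10^8 km; r₂ = 4.93 × 1.496×10^8 = 7.37528×10^8 km.
Transfer-ellipse semi-major axis a_t = (r₁ + r₂)/2 = (1.274592×10^8 + 7.37528×10^8)/2 = 4.324936×10^8 km.
At apoapsis, r = 7.37528×10^8 km.
From the vis-viva equation, v = √[μ(2/r − 1/a_t)] = 7.276 km/s.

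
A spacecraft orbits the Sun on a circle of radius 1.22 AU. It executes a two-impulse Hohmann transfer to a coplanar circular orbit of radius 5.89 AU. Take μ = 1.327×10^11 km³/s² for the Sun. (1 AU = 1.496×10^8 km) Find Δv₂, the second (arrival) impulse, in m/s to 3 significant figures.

In km: r₁ = 1.22 × 1.496×10^8 = 1.82512×10^8 km; r₂ = 5.89 × 1.496×10^8 = 8.81144×10^8 km.
The Hohmann ellipse has a_t = (r₁ + r₂)/2 = 5.31828×10^8 km.
Circular speed at r = 8.81144×10^8 km: v_c = √(μ/r) = 12.272 km/s.
Transfer-orbit speed at the same r (vis-viva, a = a_t): v_t = √[μ(2/r − 1/a_t)] = 7.1891 km/s.
Δv₂ = |v_t − v_c| = |7.1891 − 12.272| = 5.083 km/s.

Δv₂ = 5080 m/s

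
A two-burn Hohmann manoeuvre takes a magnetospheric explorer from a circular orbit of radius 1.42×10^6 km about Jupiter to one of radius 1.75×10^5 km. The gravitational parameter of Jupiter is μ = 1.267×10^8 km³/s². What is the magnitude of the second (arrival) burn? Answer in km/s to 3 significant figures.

Semi-major axis of the transfer orbit: a_t = (1.420×10^6 + 1.750×10^5)/2 = 7.975×10^5 km.
Circular speed at r = 1.750×10^5 km: v_c = √(μ/r) = 26.907 km/s.
Vis-viva on the transfer ellipse at r = 1.750×10^5 km gives v_t = √[μ(2/r − 1/a_t)] = 35.904 km/s.
Δv₂ = |v_t − v_c| = |35.904 − 26.907| = 8.997 km/s.

Δv₂ = 9.00 km/s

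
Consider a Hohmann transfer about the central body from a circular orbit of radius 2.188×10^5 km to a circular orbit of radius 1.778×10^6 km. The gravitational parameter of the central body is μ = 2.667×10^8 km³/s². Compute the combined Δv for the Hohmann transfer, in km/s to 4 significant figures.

The Hohmann ellipse has a_t = (r₁ + r₂)/2 = 9.984×10^5 km.
Circular speed at r₁: v₁ = √(μ/r₁) = √(2.667×10^8/2.188×10^5) = 34.91 km/s.
Transfer-orbit speed at r₁ (vis-viva): v_p = √[μ(2/r₁ − 1/a_t)] = 46.59 km/s.
First burn Δv₁ = |v_p − v₁| = 11.68 km/s.
At r₂, v₂ = √(μ/r₂) = 12.2474 km/s.
Transfer-orbit speed at r₂: v_a = √[μ(2/r₂ − 1/a_t)] = 5.73346 km/s.
Second burn Δv₂ = |v₂ − v_a| = 6.514 km/s.
Δv = Δv₁ + Δv₂ = 11.68 + 6.514 = 18.19 km/s.

Δv = 18.19 km/s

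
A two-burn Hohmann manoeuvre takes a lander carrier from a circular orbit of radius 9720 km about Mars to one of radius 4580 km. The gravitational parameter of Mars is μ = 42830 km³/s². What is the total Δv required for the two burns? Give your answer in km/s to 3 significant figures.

Δv = 0.927 km/s

The Hohmann ellipse has a_t = (r₁ + r₂)/2 = 7150 km.
At r₁ the circular-orbit speed is v₁ = √(μ/r₁) = 2.0991 km/s.
On the transfer ellipse at r₁, vis-viva gives v_a = √[μ(2/r₁ − 1/a_t)] = 1.6800 km/s.
First burn Δv₁ = |v_a − v₁| = 0.4191 km/s.
Circular speed at r₂: v₂ = √(μ/r₂) = 3.0580 km/s.
Transfer-orbit speed at r₂: v_p = √[μ(2/r₂ − 1/a_t)] = 3.5655 km/s.
Second burn Δv₂ = |v₂ − v_p| = 0.5075 km/s.
Δv = Δv₁ + Δv₂ = 0.4191 + 0.5075 = 0.9266 km/s.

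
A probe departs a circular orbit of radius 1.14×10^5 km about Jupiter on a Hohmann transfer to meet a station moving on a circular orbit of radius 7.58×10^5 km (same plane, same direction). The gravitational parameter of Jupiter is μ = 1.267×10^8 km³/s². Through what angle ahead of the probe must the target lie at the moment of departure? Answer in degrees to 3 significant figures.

Semi-major axis of the transfer orbit: a_t = (1.140×10^5 + 7.580×10^5)/2 = 4.360×10^5 km.
The half-period of the transfer ellipse is t = π√(a_t³/μ) = 80351 s.
The target's mean motion on its circular orbit is ω₂ = √(μ/r₂³) = 1.7056×10^-5 rad/s.
Angle swept by the target during transfer: ω₂·t = 1.3705 rad = 78.52°.
Arrival is 180° from departure on the ellipse, so φ = 180° − 78.52° = 101°.

φ = 101°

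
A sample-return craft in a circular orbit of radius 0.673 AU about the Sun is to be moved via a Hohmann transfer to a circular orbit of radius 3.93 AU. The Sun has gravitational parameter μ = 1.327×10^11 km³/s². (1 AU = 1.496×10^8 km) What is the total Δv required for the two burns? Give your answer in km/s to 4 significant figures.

In km: r₁ = 0.673 × 1.496×10^8 = 1.006808×10^8 km; r₂ = 3.93 × 1.496×10^8 = 5.87928×10^8 km.
Semi-major axis of the transfer orbit: a_t = (1.006808×10^8 + 5.87928×10^8)/2 = 3.443044×10^8 km.
Circular speed at r₁: v₁ = √(μ/r₁) = √(1.327×10^11/1.006808×10^8) = 36.30 km/s.
Transfer-orbit speed at r₁ (vis-viva equation): v_p = √[μ(2/r₁ − 1/a_t)] = 47.44 km/s.
First burn Δv₁ = |v_p − v₁| = 11.14 km/s.
At r₂, v₂ = √(μ/r₂) = 15.02358 km/s.
Transfer-orbit speed at r₂: v_a = √[μ(2/r₂ − 1/a_t)] = 8.124103 km/s.
Second burn Δv₂ = |v₂ − v_a| = 6.899 km/s.
Total Δv = Δv₁ + Δv₂ = 18.04 km/s.

Δv = 18.04 km/s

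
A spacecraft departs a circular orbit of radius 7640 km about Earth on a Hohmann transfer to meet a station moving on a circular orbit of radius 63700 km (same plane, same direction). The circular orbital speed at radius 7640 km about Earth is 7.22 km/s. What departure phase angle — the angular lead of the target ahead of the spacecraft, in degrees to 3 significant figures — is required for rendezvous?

φ = 105°

From the circular-orbit relation v² = μ/r at r = 7640 km: μ = v²r = (7.22)² × 7640 = 3.98261×10^5 km³/s².
Transfer-ellipse semi-major axis a_t = (r₁ + r₂)/2 = (7640 + 63700)/2 = 35670 km.
The half-period of the transfer ellipse is t = π√(a_t³/μ) = 33536.7 s.
Target angular speed ω₂ = √(μ/r₂³) = 3.92532×10^-5 rad/s.
Angle swept by the target during transfer: ω₂·t = 1.31642 rad = 75.43°.
Arrival is 180° from departure on the ellipse, so φ = 180° − 75.43° = 105°.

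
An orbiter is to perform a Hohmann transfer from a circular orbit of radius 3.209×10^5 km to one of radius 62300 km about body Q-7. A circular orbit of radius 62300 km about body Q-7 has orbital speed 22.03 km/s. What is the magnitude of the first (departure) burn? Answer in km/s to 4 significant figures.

From the circular-orbit relation v² = μ/r at r = 62300 km: μ = v²r = (22.03)² × 62300 = 3.02355×10^7 km³/s².
The Hohmann ellipse has a_t = (r₁ + r₂)/2 = 1.916×10^5 km.
Circular speed at r = 3.209×10^5 km: v_c = √(μ/r) = 9.707 km/s.
Transfer-orbit speed at the same r (vis-viva, a = a_t): v_t = √[μ(2/r − 1/a_t)] = 5.535 km/s.
Δv₁ = |v_t − v_c| = |5.535 − 9.707| = 4.172 km/s.

Δv₁ = 4.172 km/s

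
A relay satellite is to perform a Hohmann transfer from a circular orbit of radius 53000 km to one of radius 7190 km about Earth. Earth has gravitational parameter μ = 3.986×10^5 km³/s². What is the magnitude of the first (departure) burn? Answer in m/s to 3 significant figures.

Δv₁ = 1400 m/s

Transfer-ellipse semi-major axis a_t = (r₁ + r₂)/2 = (53000 + 7190)/2 = 30095 km.
Circular speed at r = 53000 km: v_c = √(μ/r) = 2.742 km/s.
Transfer-orbit speed at the same r (vis-viva, a = a_t): v_t = √[μ(2/r − 1/a_t)] = 1.340 km/s.
Δv₁ = |v_t − v_c| = |1.340 − 2.742| = 1.402 km/s.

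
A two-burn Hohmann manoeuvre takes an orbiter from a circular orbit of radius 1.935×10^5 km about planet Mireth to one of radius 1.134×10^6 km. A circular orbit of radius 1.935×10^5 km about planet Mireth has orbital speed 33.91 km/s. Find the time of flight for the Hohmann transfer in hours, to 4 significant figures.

From the circular-orbit relation v² = μ/r at r = 1.935×10^5 km: μ = v²r = (33.91)² × 1.935×10^5 = 2.22503×10^8 km³/s².
Semi-major axis of the transfer orbit: a_t = (1.935×10^5 + 1.134×10^6)/2 = 6.6375×10^5 km.
Half the transfer-orbit period gives t = π√(a_t³/μ) = 1.139×10^5 s.
Converting: 1.139×10^5 s ÷ 3600 s/hour = 31.64 hours.

t = 31.64 hours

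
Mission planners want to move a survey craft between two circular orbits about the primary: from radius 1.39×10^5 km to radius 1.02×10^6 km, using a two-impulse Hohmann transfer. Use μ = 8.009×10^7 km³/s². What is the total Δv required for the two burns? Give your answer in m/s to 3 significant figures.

Transfer-ellipse semi-major axis a_t = (r₁ + r₂)/2 = (1.390×10^5 + 1.020×10^6)/2 = 5.795×10^5 km.
At r₁ the circular-orbit speed is v₁ = √(μ/r₁) = 24.004 km/s.
On the transfer ellipse at r₁, vis-viva gives v_p = √[μ(2/r₁ − 1/a_t)] = 31.846 km/s.
First burn Δv₁ = |v_p − v₁| = 7.842 km/s.
At r₂, v₂ = √(μ/r₂) = 8.861 km/s.
Transfer-orbit speed at r₂: v_a = √[μ(2/r₂ − 1/a_t)] = 4.340 km/s.
Second burn Δv₂ = |v₂ − v_a| = 4.521 km/s.
Total Δv = Δv₁ + Δv₂ = 12.36 km/s.

Δv = 12400 m/s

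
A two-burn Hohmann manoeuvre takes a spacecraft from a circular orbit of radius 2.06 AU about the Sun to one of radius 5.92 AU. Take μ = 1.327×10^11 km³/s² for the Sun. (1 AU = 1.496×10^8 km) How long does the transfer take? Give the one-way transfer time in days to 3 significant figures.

In km: r₁ = 2.06 × 1.496×10^8 = 3.08176×10^8 km; r₂ = 5.92 × 1.496×10^8 = 8.85632×10^8 km.
Semi-major axis of the transfer orbit: a_t = (3.08176×10^8 + 8.85632×10^8)/2 = 5.96904×10^8 km.
By Kepler's third law the transfer-orbit period is T = 2π√(a_t³/μ), so t = T/2 = 1.258×10^8 s.
Converting: 1.258×10^8 s ÷ 86400 s/day = 1460 days.

t = 1460 days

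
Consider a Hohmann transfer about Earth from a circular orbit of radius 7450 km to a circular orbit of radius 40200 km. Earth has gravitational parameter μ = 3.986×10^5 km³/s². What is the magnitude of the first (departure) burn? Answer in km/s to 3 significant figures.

Δv₁ = 2.19 km/s

Semi-major axis of the transfer orbit: a_t = (7450 + 40200)/2 = 23825 km.
Circular speed at r = 7450 km: v_c = √(μ/r) = 7.3146 km/s.
Transfer-orbit speed at the same r (vis-viva, a = a_t): v_t = √[μ(2/r − 1/a_t)] = 9.5014 km/s.
Δv₁ = |v_t − v_c| = |9.5014 − 7.3146| = 2.187 km/s.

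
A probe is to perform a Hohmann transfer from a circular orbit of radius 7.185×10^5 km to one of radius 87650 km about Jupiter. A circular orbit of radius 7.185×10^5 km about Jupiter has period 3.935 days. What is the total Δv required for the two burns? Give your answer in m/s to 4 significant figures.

From Kepler's third law T² = 4π²r³/μ at r = 7.185×10^5 km, T = 3.935 days = 3.935 × 86400 s = 3.39984×10^5 s: μ = 4π²r³/T² = 1.26684×10^8 km³/s².
Semi-major axis of the transfer orbit: a_t = (7.185×10^5 + 87650)/2 = 4.03075×10^5 km.
Circular speed at r₁: v₁ = √(μ/r₁) = √(1.26684×10^8/7.185×10^5) = 13.278 km/s.
Transfer-orbit speed at r₁ (vis-viva equation): v_a = √[μ(2/r₁ − 1/a_t)] = 6.1920 km/s.
First burn Δv₁ = |v_a − v₁| = 7.086 km/s.
Circular speed at r₂: v₂ = √(μ/r₂) = 38.02 km/s.
Transfer-orbit speed at r₂: v_p = √[μ(2/r₂ − 1/a_t)] = 50.76 km/s.
Second burn Δv₂ = |v₂ − v_p| = 12.74 km/s.
Δv = Δv₁ + Δv₂ = 7.086 + 12.74 = 19.83 km/s.

Δv = 19830 m/s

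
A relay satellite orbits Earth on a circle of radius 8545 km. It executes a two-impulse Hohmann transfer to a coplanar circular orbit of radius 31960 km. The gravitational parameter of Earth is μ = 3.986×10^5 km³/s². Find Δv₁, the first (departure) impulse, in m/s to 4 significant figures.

Semi-major axis of the transfer orbit: a_t = (8545 + 31960)/2 = 20252.5 km.
Circular speed at r = 8545 km: v_c = √(μ/r) = 6.830 km/s.
Vis-viva on the transfer ellipse at r = 8545 km gives v_t = √[μ(2/r − 1/a_t)] = 8.580 km/s.
Δv₁ = |v_t − v_c| = |8.580 − 6.830| = 1.750 km/s.

Δv₁ = 1750 m/s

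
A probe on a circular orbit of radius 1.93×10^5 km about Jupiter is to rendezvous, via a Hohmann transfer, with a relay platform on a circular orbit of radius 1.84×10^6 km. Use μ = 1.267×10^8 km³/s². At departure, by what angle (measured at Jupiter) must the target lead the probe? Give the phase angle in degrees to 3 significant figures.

φ = 106°

Semi-major axis of the transfer orbit: a_t = (1.930×10^5 + 1.840×10^6)/2 = 1.0165×10^6 km.
Transfer time t = π√(a_t³/μ) = 2.860×10^5 s.
Target angular speed ω₂ = √(μ/r₂³) = 4.510×10^-6 rad/s.
Angle swept by the target during transfer: ω₂·t = 1.290 rad = 73.91°.
The probe traverses 180° on the transfer ellipse, so the target must lead by 180° − 73.91° = 106°.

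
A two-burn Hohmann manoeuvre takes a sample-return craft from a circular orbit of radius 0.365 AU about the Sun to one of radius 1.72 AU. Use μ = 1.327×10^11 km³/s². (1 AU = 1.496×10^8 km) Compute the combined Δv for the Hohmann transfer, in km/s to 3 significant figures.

Δv = 23.3 km/s

In km: r₁ = 0.365 × 1.496×10^8 = 5.4604×10^7 km; r₂ = 1.72 × 1.496×10^8 = 2.57312×10^8 km.
Semi-major axis of the transfer orbit: a_t = (5.4604×10^7 + 2.57312×10^8)/2 = 1.55958×10^8 km.
Circular speed at r₁: v₁ = √(μ/r₁) = √(1.327×10^11/5.4604×10^7) = 49.297 km/s.
Transfer-orbit speed at r₁ (v² = μ(2/r − 1/a)): v_p = √[μ(2/r₁ − 1/a_t)] = 63.321 km/s.
First burn Δv₁ = |v_p − v₁| = 14.024 km/s.
Circular speed at r₂: v₂ = √(μ/r₂) = 22.709 km/s.
Transfer-orbit speed at r₂: v_a = √[μ(2/r₂ − 1/a_t)] = 13.437 km/s.
Second burn Δv₂ = |v₂ − v_a| = 9.2720 km/s.
Total Δv = Δv₁ + Δv₂ = 23.30 km/s.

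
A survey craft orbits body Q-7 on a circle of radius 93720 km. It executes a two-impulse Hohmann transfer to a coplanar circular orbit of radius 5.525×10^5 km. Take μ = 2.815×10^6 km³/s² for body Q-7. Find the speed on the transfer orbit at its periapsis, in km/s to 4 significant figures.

v = 7.167 km/s

Semi-major axis of the transfer orbit: a_t = (93720 + 5.525×10^5)/2 = 3.2311×10^5 km.
At periapsis, r = 93720 km.
From the vis-viva equation, v = √[μ(2/r − 1/a_t)] = 7.167 km/s.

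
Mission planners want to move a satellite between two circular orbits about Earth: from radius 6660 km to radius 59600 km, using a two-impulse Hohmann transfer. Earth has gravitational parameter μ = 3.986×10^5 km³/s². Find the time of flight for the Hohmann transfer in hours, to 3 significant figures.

t = 8.34 hours

The Hohmann ellipse has a_t = (r₁ + r₂)/2 = 33130 km.
Transfer time t = π√(a_t³/μ) = π√((33130)³ / 3.986×10^5) = 30010 s.
Converting: 30010 s ÷ 3600 s/hour = 8.34 hours.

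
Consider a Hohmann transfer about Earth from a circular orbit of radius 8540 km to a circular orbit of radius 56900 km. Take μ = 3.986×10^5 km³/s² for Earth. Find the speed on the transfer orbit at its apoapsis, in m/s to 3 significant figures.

The Hohmann ellipse has a_t = (r₁ + r₂)/2 = 32720 km.
At apoapsis, r = 56900 km.
From the vis-viva equation, v = √[μ(2/r − 1/a_t)] = 1.352 km/s.

v = 1350 m/s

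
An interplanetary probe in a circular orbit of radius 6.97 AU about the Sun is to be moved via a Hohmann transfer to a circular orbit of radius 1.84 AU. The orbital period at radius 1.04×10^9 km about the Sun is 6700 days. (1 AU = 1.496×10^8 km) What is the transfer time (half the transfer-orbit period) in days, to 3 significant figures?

t = 1690 days

From Kepler's third law T² = 4π²r³/μ at r = 1.04×10^9 km, T = 6700 days = 6700 × 86400 s = 5.7888×10^8 s: μ = 4π²r³/T² = 1.32520×10^11 km³/s².
In km: r₁ = 6.97 × 1.496×10^8 = 1.042712×10^9 km; r₂ = 1.84 × 1.496×10^8 = 2.75264×10^8 km.
Semi-major axis of the transfer orbit: a_t = (1.042712×10^9 + 2.75264×10^8)/2 = 6.58988×10^8 km.
Transfer time t = π√(a_t³/μ) = π√((6.58988×10^8)³ / 1.32520×10^11) = 1.460×10^8 s.
Converting: 1.460×10^8 s ÷ 86400 s/day = 1690 days.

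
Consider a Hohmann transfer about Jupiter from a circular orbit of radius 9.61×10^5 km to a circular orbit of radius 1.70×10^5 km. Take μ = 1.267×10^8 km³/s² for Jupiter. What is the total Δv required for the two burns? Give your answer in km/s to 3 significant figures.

Δv = 13.5 km/s

Semi-major axis of the transfer orbit: a_t = (9.610×10^5 + 1.700×10^5)/2 = 5.655×10^5 km.
At r₁ the circular-orbit speed is v₁ = √(μ/r₁) = 11.48224 km/s.
On the transfer ellipse at r₁, vis-viva equation gives v_a = √[μ(2/r₁ − 1/a_t)] = 6.295566 km/s.
First burn Δv₁ = |v_a − v₁| = 5.1867 km/s.
At r₂, v₂ = √(μ/r₂) = 27.3001 km/s.
Transfer-orbit speed at r₂: v_p = √[μ(2/r₂ − 1/a_t)] = 35.5885 km/s.
Second burn Δv₂ = |v₂ − v_p| = 8.2884 km/s.
Δv = Δv₁ + Δv₂ = 5.1867 + 8.2884 = 13.48 km/s.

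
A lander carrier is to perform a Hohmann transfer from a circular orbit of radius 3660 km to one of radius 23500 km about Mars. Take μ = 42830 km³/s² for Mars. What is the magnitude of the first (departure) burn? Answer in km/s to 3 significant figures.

Transfer-ellipse semi-major axis a_t = (r₁ + r₂)/2 = (3660 + 23500)/2 = 13580 km.
Circular speed at r = 3660 km: v_c = √(μ/r) = 3.421 km/s.
Transfer-orbit speed at the same r (vis-viva, a = a_t): v_t = √[μ(2/r − 1/a_t)] = 4.500 km/s.
Δv₁ = |v_t − v_c| = |4.500 − 3.421| = 1.079 km/s.

Δv₁ = 1.08 km/s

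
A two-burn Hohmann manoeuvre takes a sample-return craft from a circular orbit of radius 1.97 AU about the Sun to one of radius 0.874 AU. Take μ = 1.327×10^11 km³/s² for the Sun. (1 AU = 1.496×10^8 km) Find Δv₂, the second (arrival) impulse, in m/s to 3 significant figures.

Δv₂ = 5640 m/s

In km: r₁ = 1.97 × 1.496×10^8 = 2.94712×10^8 km; r₂ = 0.874 × 1.496×10^8 = 1.307504×10^8 km.
The Hohmann ellipse has a_t = (r₁ + r₂)/2 = 2.127312×10^8 km.
Circular speed at r = 1.307504×10^8 km: v_c = √(μ/r) = 31.858 km/s.
Vis-viva on the transfer ellipse at r = 1.307504×10^8 km gives v_t = √[μ(2/r − 1/a_t)] = 37.497 km/s.
Δv₂ = |v_t − v_c| = |37.497 − 31.858| = 5.639 km/s.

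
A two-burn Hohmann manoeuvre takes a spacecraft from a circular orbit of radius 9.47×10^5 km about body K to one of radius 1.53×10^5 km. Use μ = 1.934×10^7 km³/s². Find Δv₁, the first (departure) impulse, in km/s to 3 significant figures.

Semi-major axis of the transfer orbit: a_t = (9.470×10^5 + 1.530×10^5)/2 = 5.500×10^5 km.
On the circular orbit at r = 9.470×10^5 km, v_c = √(μ/r) = 4.5191 km/s.
Vis-viva on the transfer ellipse at r = 9.470×10^5 km gives v_t = √[μ(2/r − 1/a_t)] = 2.3835 km/s.
Δv₁ = |v_t − v_c| = |2.3835 − 4.5191| = 2.136 km/s.

Δv₁ = 2.14 km/s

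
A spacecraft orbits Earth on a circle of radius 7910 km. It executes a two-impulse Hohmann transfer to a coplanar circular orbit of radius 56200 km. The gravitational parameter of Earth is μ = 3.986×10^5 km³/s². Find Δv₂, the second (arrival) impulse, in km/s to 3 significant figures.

Δv₂ = 1.34 km/s

The Hohmann ellipse has a_t = (r₁ + r₂)/2 = 32055 km.
On the circular orbit at r = 56200 km, v_c = √(μ/r) = 2.663 km/s.
Vis-viva on the transfer ellipse at r = 56200 km gives v_t = √[μ(2/r − 1/a_t)] = 1.323 km/s.
Δv₂ = |v_t − v_c| = |1.323 − 2.663| = 1.340 km/s.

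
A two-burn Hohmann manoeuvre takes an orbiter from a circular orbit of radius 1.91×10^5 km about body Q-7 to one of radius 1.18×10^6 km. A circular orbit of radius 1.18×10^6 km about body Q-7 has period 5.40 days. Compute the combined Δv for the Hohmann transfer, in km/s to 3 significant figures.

Δv = 19.8 km/s

From Kepler's third law T² = 4π²r³/μ at r = 1.18×10^6 km, T = 5.40 days = 5.40 × 86400 s = 4.6656×10^5 s: μ = 4π²r³/T² = 2.97982×10^8 km³/s².
Transfer-ellipse semi-major axis a_t = (r₁ + r₂)/2 = (1.910×10^5 + 1.180×10^6)/2 = 6.855×10^5 km.
Circular speed at r₁: v₁ = √(μ/r₁) = √(2.97982×10^8/1.910×10^5) = 39.498 km/s.
On the transfer ellipse at r₁, vis-viva gives v_p = √[μ(2/r₁ − 1/a_t)] = 51.822 km/s.
First burn Δv₁ = |v_p − v₁| = 12.324 km/s.
At r₂, v₂ = √(μ/r₂) = 15.8911 km/s.
Transfer-orbit speed at r₂: v_a = √[μ(2/r₂ − 1/a_t)] = 8.38817 km/s.
Second burn Δv₂ = |v₂ − v_a| = 7.5029 km/s.
Total Δv = Δv₁ + Δv₂ = 19.83 km/s.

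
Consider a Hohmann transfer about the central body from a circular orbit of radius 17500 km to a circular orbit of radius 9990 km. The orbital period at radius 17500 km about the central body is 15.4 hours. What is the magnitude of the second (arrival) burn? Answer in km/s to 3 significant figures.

Δv₂ = 0.337 km/s

From Kepler's third law T² = 4π²r³/μ at r = 17500 km, T = 15.4 hours = 15.4 × 3600 s = 55440 s: μ = 4π²r³/T² = 68837.9 km³/s².
Transfer-ellipse semi-major axis a_t = (r₁ + r₂)/2 = (17500 + 9990)/2 = 13745 km.
Circular speed at r = 9990 km: v_c = √(μ/r) = 2.6250 km/s.
Vis-viva on the transfer ellipse at r = 9990 km gives v_t = √[μ(2/r − 1/a_t)] = 2.9619 km/s.
Δv₂ = |v_t − v_c| = |2.9619 − 2.6250| = 0.3369 km/s.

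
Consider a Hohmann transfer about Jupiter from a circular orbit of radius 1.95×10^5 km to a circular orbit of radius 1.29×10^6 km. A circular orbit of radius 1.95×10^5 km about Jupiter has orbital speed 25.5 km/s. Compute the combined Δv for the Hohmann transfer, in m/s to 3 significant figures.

Δv = 12900 m/s

From the circular-orbit relation v² = μ/r at r = 1.95×10^5 km: μ = v²r = (25.5)² × 1.95×10^5 = 1.26799×10^8 km³/s².
The Hohmann ellipse has a_t = (r₁ + r₂)/2 = 7.425×10^5 km.
At r₁ the circular-orbit speed is v₁ = √(μ/r₁) = 25.5000 km/s.
Transfer-orbit speed at r₁ (vis-viva equation): v_p = √[μ(2/r₁ − 1/a_t)] = 33.6114 km/s.
First burn Δv₁ = |v_p − v₁| = 8.1114 km/s.
At r₂, v₂ = √(μ/r₂) = 9.9143 km/s.
Transfer-orbit speed at r₂: v_a = √[μ(2/r₂ − 1/a_t)] = 5.0808 km/s.
Second burn Δv₂ = |v₂ − v_a| = 4.8335 km/s.
Total Δv = Δv₁ + Δv₂ = 12.94 km/s.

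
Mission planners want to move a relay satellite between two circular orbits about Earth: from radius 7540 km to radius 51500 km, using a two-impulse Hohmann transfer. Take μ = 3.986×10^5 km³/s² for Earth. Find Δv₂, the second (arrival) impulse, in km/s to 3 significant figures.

Δv₂ = 1.38 km/s

Semi-major axis of the transfer orbit: a_t = (7540 + 51500)/2 = 29520 km.
On the circular orbit at r = 51500 km, v_c = √(μ/r) = 2.782 km/s.
Vis-viva on the transfer ellipse at r = 51500 km gives v_t = √[μ(2/r − 1/a_t)] = 1.406 km/s.
Δv₂ = |v_t − v_c| = |1.406 − 2.782| = 1.376 km/s.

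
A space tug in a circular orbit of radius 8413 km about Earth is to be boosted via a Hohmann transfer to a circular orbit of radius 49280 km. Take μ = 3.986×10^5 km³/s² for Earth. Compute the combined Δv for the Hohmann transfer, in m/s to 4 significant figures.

Semi-major axis of the transfer orbit: a_t = (8413 + 49280)/2 = 28846.5 km.
Circular speed at r₁: v₁ = √(μ/r₁) = √(3.986×10^5/8413) = 6.88324 km/s.
On the transfer ellipse at r₁, vis-viva gives v_p = √[μ(2/r₁ − 1/a_t)] = 8.99667 km/s.
First burn Δv₁ = |v_p − v₁| = 2.11343 km/s.
Circular speed at r₂: v₂ = √(μ/r₂) = 2.844024 km/s.
Transfer-orbit speed at r₂: v_a = √[μ(2/r₂ − 1/a_t)] = 1.535897 km/s.
Second burn Δv₂ = |v₂ − v_a| = 1.30813 km/s.
Total Δv = Δv₁ + Δv₂ = 3.422 km/s.

Δv = 3422 m/s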